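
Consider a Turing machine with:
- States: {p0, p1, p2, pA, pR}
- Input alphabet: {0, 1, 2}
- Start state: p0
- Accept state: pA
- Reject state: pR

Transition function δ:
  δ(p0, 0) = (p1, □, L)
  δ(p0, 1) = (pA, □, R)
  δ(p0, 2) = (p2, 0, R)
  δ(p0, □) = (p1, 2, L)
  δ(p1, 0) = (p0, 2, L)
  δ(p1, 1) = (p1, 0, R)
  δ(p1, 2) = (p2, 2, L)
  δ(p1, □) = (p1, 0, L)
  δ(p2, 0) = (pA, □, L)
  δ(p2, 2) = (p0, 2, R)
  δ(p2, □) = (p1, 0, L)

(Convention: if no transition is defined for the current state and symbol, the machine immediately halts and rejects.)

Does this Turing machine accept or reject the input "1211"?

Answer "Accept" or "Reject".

Execution trace:
Initial: [p0]1211
Step 1: δ(p0, 1) = (pA, □, R) → □[pA]211

The machine reaches the accept state pA and halts.

Answer: Accept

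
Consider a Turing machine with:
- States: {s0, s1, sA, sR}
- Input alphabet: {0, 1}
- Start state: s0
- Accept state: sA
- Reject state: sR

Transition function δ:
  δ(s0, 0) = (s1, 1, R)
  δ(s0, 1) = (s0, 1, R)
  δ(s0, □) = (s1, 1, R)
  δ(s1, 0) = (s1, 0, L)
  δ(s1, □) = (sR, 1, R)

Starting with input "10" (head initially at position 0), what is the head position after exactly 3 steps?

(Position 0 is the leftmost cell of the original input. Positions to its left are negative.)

Execution trace (head position shown):
Step 0: [s0]10  (head at position 0)
Step 1: move right → 1[s0]0  (head at position 1)
Step 2: move right → 11[s1]□  (head at position 2)
Step 3: move right → 111[sR]□  (head at position 3)

After 3 steps, the head is at position 3.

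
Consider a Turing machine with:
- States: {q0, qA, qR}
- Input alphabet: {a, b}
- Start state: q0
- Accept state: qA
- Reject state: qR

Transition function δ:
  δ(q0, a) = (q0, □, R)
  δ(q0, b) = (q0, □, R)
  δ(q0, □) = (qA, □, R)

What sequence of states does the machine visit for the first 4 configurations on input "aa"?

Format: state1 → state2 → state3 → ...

Execution trace:
Initial: [q0]aa
Step 1: δ(q0, a) = (q0, □, R) → □[q0]a
Step 2: δ(q0, a) = (q0, □, R) → □□[q0]□
Step 3: δ(q0, □) = (qA, □, R) → □□□[qA]□

The machine reaches the accept state qA and halts.

State sequence: q0 → q0 → q0 → qA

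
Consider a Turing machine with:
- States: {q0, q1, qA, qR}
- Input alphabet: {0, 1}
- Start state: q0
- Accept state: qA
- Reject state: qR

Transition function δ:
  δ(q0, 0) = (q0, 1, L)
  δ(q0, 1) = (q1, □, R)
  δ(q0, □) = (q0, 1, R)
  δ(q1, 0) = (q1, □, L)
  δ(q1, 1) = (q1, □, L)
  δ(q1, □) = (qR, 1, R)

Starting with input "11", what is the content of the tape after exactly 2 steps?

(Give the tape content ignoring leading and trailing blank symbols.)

Execution trace:
Initial: [q0]11
Step 1: δ(q0, 1) = (q1, □, R) → □[q1]1
Step 2: δ(q1, 1) = (q1, □, L) → [q1]□□

After 2 steps, the tape (ignoring leading/trailing blanks) is: □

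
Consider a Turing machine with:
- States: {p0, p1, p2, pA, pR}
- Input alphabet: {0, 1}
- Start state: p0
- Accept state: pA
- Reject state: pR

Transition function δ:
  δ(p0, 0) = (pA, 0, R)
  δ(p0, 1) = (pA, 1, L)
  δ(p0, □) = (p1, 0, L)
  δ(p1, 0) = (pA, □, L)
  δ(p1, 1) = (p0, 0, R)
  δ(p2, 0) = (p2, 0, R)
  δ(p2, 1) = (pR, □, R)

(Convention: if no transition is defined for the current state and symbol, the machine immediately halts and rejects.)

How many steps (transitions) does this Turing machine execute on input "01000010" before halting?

Execution trace:
Initial: [p0]01000010
Step 1: δ(p0, 0) = (pA, 0, R) → 0[pA]1000010

The machine reaches the accept state pA and halts.

The machine executed 1 step before halting.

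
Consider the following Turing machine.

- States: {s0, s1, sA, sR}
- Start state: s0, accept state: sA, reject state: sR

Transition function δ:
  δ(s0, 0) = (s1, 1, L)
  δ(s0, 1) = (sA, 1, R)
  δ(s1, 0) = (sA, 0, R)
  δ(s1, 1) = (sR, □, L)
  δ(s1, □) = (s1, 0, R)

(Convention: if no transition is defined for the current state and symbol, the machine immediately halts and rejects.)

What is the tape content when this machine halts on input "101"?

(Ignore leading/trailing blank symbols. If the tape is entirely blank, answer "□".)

Execution trace:
Initial: [s0]101
Step 1: δ(s0, 1) = (sA, 1, R) → 1[sA]01

The machine reaches the accept state sA and halts.

Final tape (ignoring leading/trailing blanks): 101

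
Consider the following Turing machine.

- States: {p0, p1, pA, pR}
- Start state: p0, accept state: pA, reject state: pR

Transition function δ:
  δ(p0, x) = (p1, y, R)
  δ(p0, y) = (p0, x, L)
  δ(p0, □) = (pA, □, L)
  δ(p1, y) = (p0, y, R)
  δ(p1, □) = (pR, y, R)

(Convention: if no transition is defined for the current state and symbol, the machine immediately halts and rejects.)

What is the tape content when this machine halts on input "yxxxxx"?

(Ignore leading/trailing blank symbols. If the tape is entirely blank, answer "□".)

Execution trace:
Initial: [p0]yxxxxx
Step 1: δ(p0, y) = (p0, x, L) → [p0]□xxxxxx
Step 2: δ(p0, □) = (pA, □, L) → [pA]□□xxxxxx

The machine reaches the accept state pA and halts.

Final tape (ignoring leading/trailing blanks): xxxxxx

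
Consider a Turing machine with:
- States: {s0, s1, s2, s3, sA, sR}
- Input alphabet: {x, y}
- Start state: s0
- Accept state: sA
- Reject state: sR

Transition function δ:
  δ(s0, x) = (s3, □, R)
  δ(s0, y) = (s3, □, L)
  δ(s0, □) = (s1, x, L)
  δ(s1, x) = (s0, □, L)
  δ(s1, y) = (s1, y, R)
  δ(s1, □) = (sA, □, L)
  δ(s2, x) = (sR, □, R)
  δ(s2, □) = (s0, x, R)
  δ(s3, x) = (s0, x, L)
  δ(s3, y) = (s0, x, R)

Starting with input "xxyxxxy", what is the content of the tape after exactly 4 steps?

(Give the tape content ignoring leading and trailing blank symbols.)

Execution trace:
Initial: [s0]xxyxxxy
Step 1: δ(s0, x) = (s3, □, R) → □[s3]xyxxxy
Step 2: δ(s3, x) = (s0, x, L) → [s0]□xyxxxy
Step 3: δ(s0, □) = (s1, x, L) → [s1]□xxyxxxy
Step 4: δ(s1, □) = (sA, □, L) → [sA]□□xxyxxxy

The machine reaches the accept state sA and halts.

After 4 steps, the tape (ignoring leading/trailing blanks) is: xxyxxxy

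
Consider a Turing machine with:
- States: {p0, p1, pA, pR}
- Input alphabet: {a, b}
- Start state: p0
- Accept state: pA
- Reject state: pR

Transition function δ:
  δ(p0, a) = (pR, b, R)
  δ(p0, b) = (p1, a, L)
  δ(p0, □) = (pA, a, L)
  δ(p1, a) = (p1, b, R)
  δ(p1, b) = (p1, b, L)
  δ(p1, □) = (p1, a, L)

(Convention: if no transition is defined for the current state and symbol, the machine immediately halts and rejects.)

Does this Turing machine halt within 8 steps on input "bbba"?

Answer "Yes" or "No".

Execution trace:
Initial: [p0]bbba
Step 1: δ(p0, b) = (p1, a, L) → [p1]□abba
Step 2: δ(p1, □) = (p1, a, L) → [p1]□aabba
Step 3: δ(p1, □) = (p1, a, L) → [p1]□aaabba
Step 4: δ(p1, □) = (p1, a, L) → [p1]□aaaabba
Step 5: δ(p1, □) = (p1, a, L) → [p1]□aaaaabba
Step 6: δ(p1, □) = (p1, a, L) → [p1]□aaaaaabba
Step 7: δ(p1, □) = (p1, a, L) → [p1]□aaaaaaabba
Step 8: δ(p1, □) = (p1, a, L) → [p1]□aaaaaaaabba

The machine has not reached a halting state after 8 steps.
The machine did not halt within the 8-step bound.

Answer: No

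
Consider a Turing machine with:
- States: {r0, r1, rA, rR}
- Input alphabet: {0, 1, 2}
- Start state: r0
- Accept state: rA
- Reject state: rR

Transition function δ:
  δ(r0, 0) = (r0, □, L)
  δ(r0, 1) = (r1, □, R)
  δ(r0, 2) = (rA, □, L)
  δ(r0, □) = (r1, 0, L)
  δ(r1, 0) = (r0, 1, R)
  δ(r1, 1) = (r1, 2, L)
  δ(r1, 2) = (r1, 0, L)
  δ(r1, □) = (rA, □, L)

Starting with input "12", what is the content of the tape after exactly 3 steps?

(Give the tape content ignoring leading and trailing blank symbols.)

Execution trace:
Initial: [r0]12
Step 1: δ(r0, 1) = (r1, □, R) → □[r1]2
Step 2: δ(r1, 2) = (r1, 0, L) → [r1]□0
Step 3: δ(r1, □) = (rA, □, L) → [rA]□□0

The machine reaches the accept state rA and halts.

After 3 steps, the tape (ignoring leading/trailing blanks) is: 0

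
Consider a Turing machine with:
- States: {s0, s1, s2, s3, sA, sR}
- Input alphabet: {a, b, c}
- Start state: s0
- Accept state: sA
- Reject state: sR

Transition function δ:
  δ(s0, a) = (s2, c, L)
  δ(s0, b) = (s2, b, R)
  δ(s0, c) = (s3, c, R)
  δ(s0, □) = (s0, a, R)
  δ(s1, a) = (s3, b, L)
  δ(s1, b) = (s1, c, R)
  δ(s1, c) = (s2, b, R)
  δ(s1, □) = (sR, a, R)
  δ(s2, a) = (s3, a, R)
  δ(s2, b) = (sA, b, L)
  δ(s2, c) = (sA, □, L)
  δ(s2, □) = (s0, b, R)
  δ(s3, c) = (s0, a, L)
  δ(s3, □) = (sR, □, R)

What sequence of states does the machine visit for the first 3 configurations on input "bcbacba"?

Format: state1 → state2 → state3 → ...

Execution trace:
Initial: [s0]bcbacba
Step 1: δ(s0, b) = (s2, b, R) → b[s2]cbacba
Step 2: δ(s2, c) = (sA, □, L) → [sA]b□bacba

The machine reaches the accept state sA and halts.

State sequence: s0 → s2 → sA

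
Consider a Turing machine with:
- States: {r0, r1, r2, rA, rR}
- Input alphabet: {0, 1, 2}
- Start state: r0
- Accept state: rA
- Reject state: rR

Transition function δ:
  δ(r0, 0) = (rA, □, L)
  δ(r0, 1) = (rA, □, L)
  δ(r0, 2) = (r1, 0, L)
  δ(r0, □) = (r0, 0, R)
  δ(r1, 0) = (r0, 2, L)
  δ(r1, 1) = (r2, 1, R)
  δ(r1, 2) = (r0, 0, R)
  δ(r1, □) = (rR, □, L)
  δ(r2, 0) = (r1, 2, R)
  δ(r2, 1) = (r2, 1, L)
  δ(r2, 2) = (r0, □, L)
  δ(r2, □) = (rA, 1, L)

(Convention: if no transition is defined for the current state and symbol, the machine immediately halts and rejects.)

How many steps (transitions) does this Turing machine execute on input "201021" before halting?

Execution trace:
Initial: [r0]201021
Step 1: δ(r0, 2) = (r1, 0, L) → [r1]□001021
Step 2: δ(r1, □) = (rR, □, L) → [rR]□□001021

The machine reaches the reject state rR and halts.

The machine executed 2 steps before halting.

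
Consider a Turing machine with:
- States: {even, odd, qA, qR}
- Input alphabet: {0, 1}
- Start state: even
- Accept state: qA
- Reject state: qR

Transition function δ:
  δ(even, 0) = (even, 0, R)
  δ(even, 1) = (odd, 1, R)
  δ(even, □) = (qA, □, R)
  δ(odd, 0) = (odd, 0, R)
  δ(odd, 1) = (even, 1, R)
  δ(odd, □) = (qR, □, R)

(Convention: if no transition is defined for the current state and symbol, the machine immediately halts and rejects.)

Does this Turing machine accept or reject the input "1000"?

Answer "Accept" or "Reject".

Execution trace:
Initial: [even]1000
Step 1: δ(even, 1) = (odd, 1, R) → 1[odd]000
Step 2: δ(odd, 0) = (odd, 0, R) → 10[odd]00
Step 3: δ(odd, 0) = (odd, 0, R) → 100[odd]0
Step 4: δ(odd, 0) = (odd, 0, R) → 1000[odd]□
Step 5: δ(odd, □) = (qR, □, R) → 1000□[qR]□

The machine reaches the reject state qR and halts.

Answer: Reject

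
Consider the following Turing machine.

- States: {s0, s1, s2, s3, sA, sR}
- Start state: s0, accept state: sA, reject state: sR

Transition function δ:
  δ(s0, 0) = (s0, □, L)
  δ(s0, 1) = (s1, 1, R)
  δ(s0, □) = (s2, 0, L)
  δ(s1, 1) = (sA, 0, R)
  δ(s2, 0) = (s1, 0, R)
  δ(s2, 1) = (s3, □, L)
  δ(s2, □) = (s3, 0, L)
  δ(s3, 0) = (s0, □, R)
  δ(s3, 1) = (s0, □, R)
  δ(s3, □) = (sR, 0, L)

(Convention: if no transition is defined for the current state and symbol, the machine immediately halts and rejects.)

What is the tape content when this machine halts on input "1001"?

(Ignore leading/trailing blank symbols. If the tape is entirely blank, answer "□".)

Execution trace:
Initial: [s0]1001
Step 1: δ(s0, 1) = (s1, 1, R) → 1[s1]001

No transition is defined for δ(s1, 0). By convention the machine halts and rejects.

Final tape (ignoring leading/trailing blanks): 1001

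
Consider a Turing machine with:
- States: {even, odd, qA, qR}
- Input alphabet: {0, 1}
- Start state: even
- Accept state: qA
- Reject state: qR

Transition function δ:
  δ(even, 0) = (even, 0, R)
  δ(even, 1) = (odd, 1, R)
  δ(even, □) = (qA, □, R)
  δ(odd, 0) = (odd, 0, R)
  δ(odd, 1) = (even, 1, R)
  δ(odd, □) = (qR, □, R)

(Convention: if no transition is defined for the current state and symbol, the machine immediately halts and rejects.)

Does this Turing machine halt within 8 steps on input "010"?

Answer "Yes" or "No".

Execution trace:
Initial: [even]010
Step 1: δ(even, 0) = (even, 0, R) → 0[even]10
Step 2: δ(even, 1) = (odd, 1, R) → 01[odd]0
Step 3: δ(odd, 0) = (odd, 0, R) → 010[odd]□
Step 4: δ(odd, □) = (qR, □, R) → 010□[qR]□

The machine reaches the reject state qR and halts.
The machine halted after 4 steps (within the 8-step bound).

Answer: Yes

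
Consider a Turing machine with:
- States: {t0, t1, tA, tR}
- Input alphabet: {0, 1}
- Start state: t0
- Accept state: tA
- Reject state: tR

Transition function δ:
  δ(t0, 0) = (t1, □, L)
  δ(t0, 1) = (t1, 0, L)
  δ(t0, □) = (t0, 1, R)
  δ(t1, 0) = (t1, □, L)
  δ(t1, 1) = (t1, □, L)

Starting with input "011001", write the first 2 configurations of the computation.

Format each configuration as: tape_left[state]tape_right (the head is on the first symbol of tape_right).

Transitions applied:
Step 1: δ(t0, 0) = (t1, □, L)

The first 2 configurations are:
[t0]011001 ⊢ [t1]□□11001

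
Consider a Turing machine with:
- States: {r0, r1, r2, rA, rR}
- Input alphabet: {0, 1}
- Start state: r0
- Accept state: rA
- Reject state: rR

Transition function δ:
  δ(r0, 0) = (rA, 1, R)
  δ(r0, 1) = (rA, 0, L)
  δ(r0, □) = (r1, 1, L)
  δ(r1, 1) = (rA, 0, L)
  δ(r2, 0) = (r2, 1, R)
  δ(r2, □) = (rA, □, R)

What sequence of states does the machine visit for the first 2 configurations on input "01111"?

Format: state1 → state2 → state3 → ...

Execution trace:
Initial: [r0]01111
Step 1: δ(r0, 0) = (rA, 1, R) → 1[rA]1111

The machine reaches the accept state rA and halts.

State sequence: r0 → rA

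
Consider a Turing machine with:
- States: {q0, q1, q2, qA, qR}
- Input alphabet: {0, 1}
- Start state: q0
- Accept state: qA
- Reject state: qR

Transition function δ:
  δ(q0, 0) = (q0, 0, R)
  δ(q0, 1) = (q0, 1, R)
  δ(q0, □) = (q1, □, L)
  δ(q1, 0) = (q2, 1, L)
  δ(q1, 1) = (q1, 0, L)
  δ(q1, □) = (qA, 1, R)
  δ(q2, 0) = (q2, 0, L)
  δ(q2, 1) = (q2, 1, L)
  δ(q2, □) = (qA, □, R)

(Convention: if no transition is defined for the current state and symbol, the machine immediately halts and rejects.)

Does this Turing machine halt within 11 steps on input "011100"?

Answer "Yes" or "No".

Execution trace:
Initial: [q0]011100
Step 1: δ(q0, 0) = (q0, 0, R) → 0[q0]11100
Step 2: δ(q0, 1) = (q0, 1, R) → 01[q0]1100
Step 3: δ(q0, 1) = (q0, 1, R) → 011[q0]100
Step 4: δ(q0, 1) = (q0, 1, R) → 0111[q0]00
Step 5: δ(q0, 0) = (q0, 0, R) → 01110[q0]0
Step 6: δ(q0, 0) = (q0, 0, R) → 011100[q0]□
Step 7: δ(q0, □) = (q1, □, L) → 01110[q1]0□
Step 8: δ(q1, 0) = (q2, 1, L) → 0111[q2]01□
Step 9: δ(q2, 0) = (q2, 0, L) → 011[q2]101□
Step 10: δ(q2, 1) = (q2, 1, L) → 01[q2]1101□
Step 11: δ(q2, 1) = (q2, 1, L) → 0[q2]11101□

The machine has not reached a halting state after 11 steps.
The machine did not halt within the 11-step bound.

Answer: No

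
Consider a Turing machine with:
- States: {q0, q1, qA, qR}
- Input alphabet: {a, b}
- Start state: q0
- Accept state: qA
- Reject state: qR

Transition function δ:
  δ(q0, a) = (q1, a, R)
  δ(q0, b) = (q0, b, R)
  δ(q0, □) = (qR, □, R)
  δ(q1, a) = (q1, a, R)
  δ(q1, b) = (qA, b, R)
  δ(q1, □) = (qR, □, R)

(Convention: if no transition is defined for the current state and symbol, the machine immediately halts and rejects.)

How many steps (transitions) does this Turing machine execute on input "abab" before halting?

Execution trace:
Initial: [q0]abab
Step 1: δ(q0, a) = (q1, a, R) → a[q1]bab
Step 2: δ(q1, b) = (qA, b, R) → ab[qA]ab

The machine reaches the accept state qA and halts.

The machine executed 2 steps before halting.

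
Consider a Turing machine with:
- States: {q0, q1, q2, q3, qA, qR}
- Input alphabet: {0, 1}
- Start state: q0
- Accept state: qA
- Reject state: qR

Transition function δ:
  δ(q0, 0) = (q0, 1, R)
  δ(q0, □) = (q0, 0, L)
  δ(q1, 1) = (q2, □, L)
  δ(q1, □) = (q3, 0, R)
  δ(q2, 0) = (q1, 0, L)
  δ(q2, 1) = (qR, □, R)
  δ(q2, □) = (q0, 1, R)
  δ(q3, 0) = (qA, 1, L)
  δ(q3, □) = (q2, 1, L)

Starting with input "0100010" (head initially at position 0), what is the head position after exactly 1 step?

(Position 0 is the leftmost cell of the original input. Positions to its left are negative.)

Execution trace (head position shown):
Step 0: [q0]0100010  (head at position 0)
Step 1: move right → 1[q0]100010  (head at position 1)

After 1 step, the head is at position 1.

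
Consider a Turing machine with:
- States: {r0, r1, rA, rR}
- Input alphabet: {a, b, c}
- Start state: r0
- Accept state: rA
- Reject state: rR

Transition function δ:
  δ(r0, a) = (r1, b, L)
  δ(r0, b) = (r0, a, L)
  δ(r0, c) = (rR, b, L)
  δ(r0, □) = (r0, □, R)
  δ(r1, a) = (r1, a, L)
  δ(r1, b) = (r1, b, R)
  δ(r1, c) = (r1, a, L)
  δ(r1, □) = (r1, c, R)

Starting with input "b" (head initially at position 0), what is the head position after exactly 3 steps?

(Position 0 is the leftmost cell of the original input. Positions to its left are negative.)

Execution trace (head position shown):
Step 0: [r0]b  (head at position 0)
Step 1: move left → [r0]□a  (head at position -1)
Step 2: move right → □[r0]a  (head at position 0)
Step 3: move left → [r1]□b  (head at position -1)

After 3 steps, the head is at position -1.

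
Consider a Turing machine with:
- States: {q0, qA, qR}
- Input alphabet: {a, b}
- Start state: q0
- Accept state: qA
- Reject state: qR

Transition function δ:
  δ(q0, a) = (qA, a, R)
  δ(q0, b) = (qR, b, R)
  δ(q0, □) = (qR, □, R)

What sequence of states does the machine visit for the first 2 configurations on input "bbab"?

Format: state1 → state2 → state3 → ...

Execution trace:
Initial: [q0]bbab
Step 1: δ(q0, b) = (qR, b, R) → b[qR]bab

The machine reaches the reject state qR and halts.

State sequence: q0 → qR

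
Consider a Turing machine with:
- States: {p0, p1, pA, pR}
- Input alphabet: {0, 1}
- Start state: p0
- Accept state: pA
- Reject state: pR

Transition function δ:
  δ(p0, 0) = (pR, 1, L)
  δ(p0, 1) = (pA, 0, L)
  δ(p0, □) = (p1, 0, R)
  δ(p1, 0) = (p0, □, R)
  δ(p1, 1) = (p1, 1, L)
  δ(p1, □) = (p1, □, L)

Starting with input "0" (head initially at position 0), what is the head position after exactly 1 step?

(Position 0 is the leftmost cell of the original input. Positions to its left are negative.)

Execution trace (head position shown):
Step 0: [p0]0  (head at position 0)
Step 1: move left → [pR]□1  (head at position -1)

After 1 step, the head is at position -1.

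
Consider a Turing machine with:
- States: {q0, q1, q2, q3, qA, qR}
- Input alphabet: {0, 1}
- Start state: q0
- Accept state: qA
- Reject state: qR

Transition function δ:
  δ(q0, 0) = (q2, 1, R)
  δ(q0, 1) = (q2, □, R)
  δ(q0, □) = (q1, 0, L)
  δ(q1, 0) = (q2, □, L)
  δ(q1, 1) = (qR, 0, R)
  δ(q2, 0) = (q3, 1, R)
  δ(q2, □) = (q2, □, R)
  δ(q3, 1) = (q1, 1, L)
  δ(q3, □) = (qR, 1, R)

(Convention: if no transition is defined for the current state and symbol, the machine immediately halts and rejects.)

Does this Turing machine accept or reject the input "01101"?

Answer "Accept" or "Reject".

Execution trace:
Initial: [q0]01101
Step 1: δ(q0, 0) = (q2, 1, R) → 1[q2]1101

No transition is defined for δ(q2, 1). By convention the machine halts and rejects.

Answer: Reject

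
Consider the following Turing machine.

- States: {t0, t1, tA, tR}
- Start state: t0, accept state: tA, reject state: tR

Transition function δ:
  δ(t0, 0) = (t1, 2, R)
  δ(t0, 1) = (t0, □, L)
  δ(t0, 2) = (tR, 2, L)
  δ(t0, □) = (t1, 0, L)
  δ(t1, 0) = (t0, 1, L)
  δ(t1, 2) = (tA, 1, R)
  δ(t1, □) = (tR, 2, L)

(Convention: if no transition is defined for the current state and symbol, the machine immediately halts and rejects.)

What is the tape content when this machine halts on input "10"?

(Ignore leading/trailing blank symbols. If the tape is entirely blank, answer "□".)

Execution trace:
Initial: [t0]10
Step 1: δ(t0, 1) = (t0, □, L) → [t0]□□0
Step 2: δ(t0, □) = (t1, 0, L) → [t1]□0□0
Step 3: δ(t1, □) = (tR, 2, L) → [tR]□20□0

The machine reaches the reject state tR and halts.

Final tape (ignoring leading/trailing blanks): 20□0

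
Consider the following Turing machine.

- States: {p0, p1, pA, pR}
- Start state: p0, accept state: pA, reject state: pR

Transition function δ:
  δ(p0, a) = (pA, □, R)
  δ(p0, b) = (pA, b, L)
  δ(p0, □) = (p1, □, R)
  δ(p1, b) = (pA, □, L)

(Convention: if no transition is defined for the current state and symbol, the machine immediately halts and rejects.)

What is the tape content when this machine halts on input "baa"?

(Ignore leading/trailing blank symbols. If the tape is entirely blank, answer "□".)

Execution trace:
Initial: [p0]baa
Step 1: δ(p0, b) = (pA, b, L) → [pA]□baa

The machine reaches the accept state pA and halts.

Final tape (ignoring leading/trailing blanks): baa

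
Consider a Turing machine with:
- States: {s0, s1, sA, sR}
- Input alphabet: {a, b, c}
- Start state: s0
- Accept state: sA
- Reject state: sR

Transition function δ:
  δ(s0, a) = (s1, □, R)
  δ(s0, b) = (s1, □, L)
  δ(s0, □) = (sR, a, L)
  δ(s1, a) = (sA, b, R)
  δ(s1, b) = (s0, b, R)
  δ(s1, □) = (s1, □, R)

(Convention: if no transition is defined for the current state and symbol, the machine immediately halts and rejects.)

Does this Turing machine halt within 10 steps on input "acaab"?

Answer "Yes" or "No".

Execution trace:
Initial: [s0]acaab
Step 1: δ(s0, a) = (s1, □, R) → □[s1]caab

No transition is defined for δ(s1, c). By convention the machine halts and rejects.
The machine halted after 1 step (within the 10-step bound).

Answer: Yes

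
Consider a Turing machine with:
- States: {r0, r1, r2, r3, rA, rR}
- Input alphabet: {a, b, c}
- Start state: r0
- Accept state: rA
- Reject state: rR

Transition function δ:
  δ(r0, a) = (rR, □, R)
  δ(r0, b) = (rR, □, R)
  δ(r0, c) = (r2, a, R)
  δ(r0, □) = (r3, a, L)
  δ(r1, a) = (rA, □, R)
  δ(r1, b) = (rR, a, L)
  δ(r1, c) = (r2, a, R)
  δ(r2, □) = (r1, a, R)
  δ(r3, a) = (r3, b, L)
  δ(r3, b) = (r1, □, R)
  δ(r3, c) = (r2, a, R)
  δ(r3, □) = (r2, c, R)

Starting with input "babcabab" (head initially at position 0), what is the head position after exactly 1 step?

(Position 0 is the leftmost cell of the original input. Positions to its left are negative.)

Execution trace (head position shown):
Step 0: [r0]babcabab  (head at position 0)
Step 1: move right → □[rR]abcabab  (head at position 1)

After 1 step, the head is at position 1.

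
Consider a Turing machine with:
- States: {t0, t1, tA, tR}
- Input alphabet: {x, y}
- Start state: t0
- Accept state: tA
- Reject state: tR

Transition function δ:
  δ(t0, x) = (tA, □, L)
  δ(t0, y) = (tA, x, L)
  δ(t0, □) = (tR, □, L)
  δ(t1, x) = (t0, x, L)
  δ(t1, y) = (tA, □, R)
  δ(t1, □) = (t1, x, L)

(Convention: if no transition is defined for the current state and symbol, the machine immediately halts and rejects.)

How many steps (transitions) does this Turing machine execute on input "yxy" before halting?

Execution trace:
Initial: [t0]yxy
Step 1: δ(t0, y) = (tA, x, L) → [tA]□xxy

The machine reaches the accept state tA and halts.

The machine executed 1 step before halting.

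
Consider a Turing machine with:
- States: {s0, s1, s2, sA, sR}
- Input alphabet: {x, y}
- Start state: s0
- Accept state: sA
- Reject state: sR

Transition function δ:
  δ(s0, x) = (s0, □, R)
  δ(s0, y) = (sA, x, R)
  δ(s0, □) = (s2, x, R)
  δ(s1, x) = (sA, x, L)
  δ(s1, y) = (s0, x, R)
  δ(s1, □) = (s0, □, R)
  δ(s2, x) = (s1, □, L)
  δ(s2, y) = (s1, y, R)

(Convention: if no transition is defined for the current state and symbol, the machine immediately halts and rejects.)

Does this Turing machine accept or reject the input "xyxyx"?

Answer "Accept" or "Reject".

Execution trace:
Initial: [s0]xyxyx
Step 1: δ(s0, x) = (s0, □, R) → □[s0]yxyx
Step 2: δ(s0, y) = (sA, x, R) → □x[sA]xyx

The machine reaches the accept state sA and halts.

Answer: Accept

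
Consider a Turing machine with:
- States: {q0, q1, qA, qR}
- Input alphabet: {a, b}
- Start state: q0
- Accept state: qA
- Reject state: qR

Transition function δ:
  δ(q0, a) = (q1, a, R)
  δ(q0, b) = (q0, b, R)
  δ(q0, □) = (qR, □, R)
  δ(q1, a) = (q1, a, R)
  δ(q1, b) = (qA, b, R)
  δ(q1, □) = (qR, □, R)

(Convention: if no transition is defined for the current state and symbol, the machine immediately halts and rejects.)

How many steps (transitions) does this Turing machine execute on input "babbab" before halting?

Execution trace:
Initial: [q0]babbab
Step 1: δ(q0, b) = (q0, b, R) → b[q0]abbab
Step 2: δ(q0, a) = (q1, a, R) → ba[q1]bbab
Step 3: δ(q1, b) = (qA, b, R) → bab[qA]bab

The machine reaches the accept state qA and halts.

The machine executed 3 steps before halting.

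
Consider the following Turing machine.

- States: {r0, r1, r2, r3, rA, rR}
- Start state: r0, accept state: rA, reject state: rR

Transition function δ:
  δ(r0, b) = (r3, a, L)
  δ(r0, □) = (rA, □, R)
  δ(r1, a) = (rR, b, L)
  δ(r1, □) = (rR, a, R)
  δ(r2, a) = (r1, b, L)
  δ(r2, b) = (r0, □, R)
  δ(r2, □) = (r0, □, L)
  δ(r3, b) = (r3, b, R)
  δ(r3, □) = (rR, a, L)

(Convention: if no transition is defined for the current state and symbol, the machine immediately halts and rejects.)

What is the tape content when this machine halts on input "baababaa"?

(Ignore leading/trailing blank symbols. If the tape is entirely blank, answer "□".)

Execution trace:
Initial: [r0]baababaa
Step 1: δ(r0, b) = (r3, a, L) → [r3]□aaababaa
Step 2: δ(r3, □) = (rR, a, L) → [rR]□aaaababaa

The machine reaches the reject state rR and halts.

Final tape (ignoring leading/trailing blanks): aaaababaa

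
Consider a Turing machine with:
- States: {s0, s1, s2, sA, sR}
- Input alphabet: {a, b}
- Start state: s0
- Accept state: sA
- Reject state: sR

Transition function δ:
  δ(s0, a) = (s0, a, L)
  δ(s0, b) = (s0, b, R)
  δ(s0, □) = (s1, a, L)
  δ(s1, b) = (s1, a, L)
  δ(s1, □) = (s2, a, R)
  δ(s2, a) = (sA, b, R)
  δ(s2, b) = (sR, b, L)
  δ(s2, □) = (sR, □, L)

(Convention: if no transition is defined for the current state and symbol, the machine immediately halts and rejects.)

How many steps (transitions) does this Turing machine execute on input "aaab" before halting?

Execution trace:
Initial: [s0]aaab
Step 1: δ(s0, a) = (s0, a, L) → [s0]□aaab
Step 2: δ(s0, □) = (s1, a, L) → [s1]□aaaab
Step 3: δ(s1, □) = (s2, a, R) → a[s2]aaaab
Step 4: δ(s2, a) = (sA, b, R) → ab[sA]aaab

The machine reaches the accept state sA and halts.

The machine executed 4 steps before halting.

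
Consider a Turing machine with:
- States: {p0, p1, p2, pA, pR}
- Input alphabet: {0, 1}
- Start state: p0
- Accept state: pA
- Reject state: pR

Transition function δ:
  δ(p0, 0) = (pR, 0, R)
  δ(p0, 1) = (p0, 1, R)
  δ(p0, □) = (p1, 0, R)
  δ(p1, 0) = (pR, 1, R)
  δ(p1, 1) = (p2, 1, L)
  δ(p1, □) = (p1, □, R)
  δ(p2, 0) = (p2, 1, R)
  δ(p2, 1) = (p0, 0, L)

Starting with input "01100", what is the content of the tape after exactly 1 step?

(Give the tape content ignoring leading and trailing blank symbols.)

Execution trace:
Initial: [p0]01100
Step 1: δ(p0, 0) = (pR, 0, R) → 0[pR]1100

The machine reaches the reject state pR and halts.

After 1 step, the tape (ignoring leading/trailing blanks) is: 01100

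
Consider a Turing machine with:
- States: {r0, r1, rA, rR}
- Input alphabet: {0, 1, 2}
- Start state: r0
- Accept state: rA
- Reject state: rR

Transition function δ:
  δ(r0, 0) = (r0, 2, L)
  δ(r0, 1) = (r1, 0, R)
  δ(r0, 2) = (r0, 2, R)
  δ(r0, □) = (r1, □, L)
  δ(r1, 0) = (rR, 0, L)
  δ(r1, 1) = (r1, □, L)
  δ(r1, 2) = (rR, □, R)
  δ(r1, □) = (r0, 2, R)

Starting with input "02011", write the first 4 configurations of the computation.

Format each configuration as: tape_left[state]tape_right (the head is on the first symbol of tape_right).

Transitions applied:
Step 1: δ(r0, 0) = (r0, 2, L)
Step 2: δ(r0, □) = (r1, □, L)
Step 3: δ(r1, □) = (r0, 2, R)

The first 4 configurations are:
[r0]02011 ⊢ [r0]□22011 ⊢ [r1]□□22011 ⊢ 2[r0]□22011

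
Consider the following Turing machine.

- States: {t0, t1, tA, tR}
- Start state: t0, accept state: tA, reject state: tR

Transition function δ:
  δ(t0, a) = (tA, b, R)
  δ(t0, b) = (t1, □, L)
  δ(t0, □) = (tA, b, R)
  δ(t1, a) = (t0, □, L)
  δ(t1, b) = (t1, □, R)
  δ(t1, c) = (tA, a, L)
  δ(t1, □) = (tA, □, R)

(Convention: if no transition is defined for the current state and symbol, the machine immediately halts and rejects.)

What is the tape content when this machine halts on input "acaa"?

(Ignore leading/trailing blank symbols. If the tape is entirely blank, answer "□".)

Execution trace:
Initial: [t0]acaa
Step 1: δ(t0, a) = (tA, b, R) → b[tA]caa

The machine reaches the accept state tA and halts.

Final tape (ignoring leading/trailing blanks): bcaa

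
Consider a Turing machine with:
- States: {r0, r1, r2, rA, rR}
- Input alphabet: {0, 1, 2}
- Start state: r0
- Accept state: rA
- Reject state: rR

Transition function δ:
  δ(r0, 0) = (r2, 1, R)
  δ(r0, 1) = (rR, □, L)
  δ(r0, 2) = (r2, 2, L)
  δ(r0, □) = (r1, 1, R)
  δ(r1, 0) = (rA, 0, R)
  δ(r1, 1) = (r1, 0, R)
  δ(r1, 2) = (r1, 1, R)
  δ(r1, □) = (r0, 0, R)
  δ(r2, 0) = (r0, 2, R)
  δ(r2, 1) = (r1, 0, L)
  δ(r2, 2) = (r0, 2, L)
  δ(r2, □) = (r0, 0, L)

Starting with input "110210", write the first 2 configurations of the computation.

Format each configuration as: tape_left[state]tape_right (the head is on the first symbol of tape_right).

Transitions applied:
Step 1: δ(r0, 1) = (rR, □, L)

The first 2 configurations are:
[r0]110210 ⊢ [rR]□□10210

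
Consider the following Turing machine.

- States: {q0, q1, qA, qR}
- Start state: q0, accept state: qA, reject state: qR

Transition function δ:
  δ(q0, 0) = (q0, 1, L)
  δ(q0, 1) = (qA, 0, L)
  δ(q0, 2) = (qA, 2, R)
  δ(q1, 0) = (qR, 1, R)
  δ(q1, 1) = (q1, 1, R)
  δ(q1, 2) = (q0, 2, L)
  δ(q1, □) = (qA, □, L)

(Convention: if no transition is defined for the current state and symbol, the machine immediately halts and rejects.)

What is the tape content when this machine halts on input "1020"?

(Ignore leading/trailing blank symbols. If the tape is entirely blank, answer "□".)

Execution trace:
Initial: [q0]1020
Step 1: δ(q0, 1) = (qA, 0, L) → [qA]□0020

The machine reaches the accept state qA and halts.

Final tape (ignoring leading/trailing blanks): 0020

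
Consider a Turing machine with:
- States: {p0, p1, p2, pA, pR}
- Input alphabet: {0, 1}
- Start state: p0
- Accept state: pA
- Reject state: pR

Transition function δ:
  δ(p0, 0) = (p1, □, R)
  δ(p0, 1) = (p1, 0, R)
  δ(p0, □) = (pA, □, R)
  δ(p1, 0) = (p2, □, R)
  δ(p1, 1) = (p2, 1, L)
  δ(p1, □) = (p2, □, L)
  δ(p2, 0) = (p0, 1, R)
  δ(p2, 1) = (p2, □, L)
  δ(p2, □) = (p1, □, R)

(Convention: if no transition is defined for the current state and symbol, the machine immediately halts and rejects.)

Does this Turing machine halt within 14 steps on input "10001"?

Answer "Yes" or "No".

Execution trace:
Initial: [p0]10001
Step 1: δ(p0, 1) = (p1, 0, R) → 0[p1]0001
Step 2: δ(p1, 0) = (p2, □, R) → 0□[p2]001
Step 3: δ(p2, 0) = (p0, 1, R) → 0□1[p0]01
Step 4: δ(p0, 0) = (p1, □, R) → 0□1□[p1]1
Step 5: δ(p1, 1) = (p2, 1, L) → 0□1[p2]□1
Step 6: δ(p2, □) = (p1, □, R) → 0□1□[p1]1
Step 7: δ(p1, 1) = (p2, 1, L) → 0□1[p2]□1
Step 8: δ(p2, □) = (p1, □, R) → 0□1□[p1]1
Step 9: δ(p1, 1) = (p2, 1, L) → 0□1[p2]□1
Step 10: δ(p2, □) = (p1, □, R) → 0□1□[p1]1
Step 11: δ(p1, 1) = (p2, 1, L) → 0□1[p2]□1
Step 12: δ(p2, □) = (p1, □, R) → 0□1□[p1]1
Step 13: δ(p1, 1) = (p2, 1, L) → 0□1[p2]□1
Step 14: δ(p2, □) = (p1, □, R) → 0□1□[p1]1

The machine has not reached a halting state after 14 steps.
The machine did not halt within the 14-step bound.

Answer: No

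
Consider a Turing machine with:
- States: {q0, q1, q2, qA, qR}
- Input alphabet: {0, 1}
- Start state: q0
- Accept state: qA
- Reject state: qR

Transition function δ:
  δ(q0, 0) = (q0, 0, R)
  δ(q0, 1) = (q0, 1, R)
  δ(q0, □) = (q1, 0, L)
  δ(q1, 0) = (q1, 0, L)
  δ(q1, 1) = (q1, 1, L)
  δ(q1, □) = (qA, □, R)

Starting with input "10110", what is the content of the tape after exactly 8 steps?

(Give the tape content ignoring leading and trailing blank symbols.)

Execution trace:
Initial: [q0]10110
Step 1: δ(q0, 1) = (q0, 1, R) → 1[q0]0110
Step 2: δ(q0, 0) = (q0, 0, R) → 10[q0]110
Step 3: δ(q0, 1) = (q0, 1, R) → 101[q0]10
Step 4: δ(q0, 1) = (q0, 1, R) → 1011[q0]0
Step 5: δ(q0, 0) = (q0, 0, R) → 10110[q0]□
Step 6: δ(q0, □) = (q1, 0, L) → 1011[q1]00
Step 7: δ(q1, 0) = (q1, 0, L) → 101[q1]100
Step 8: δ(q1, 1) = (q1, 1, L) → 10[q1]1100

After 8 steps, the tape (ignoring leading/trailing blanks) is: 101100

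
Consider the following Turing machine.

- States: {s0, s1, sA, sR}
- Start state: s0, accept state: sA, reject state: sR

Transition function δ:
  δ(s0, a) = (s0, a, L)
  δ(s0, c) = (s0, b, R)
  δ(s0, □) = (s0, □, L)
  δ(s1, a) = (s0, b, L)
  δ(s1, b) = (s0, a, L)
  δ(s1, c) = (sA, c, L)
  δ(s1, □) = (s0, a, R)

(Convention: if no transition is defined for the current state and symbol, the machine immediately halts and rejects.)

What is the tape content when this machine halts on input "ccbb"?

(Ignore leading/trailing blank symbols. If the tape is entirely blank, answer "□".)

Execution trace:
Initial: [s0]ccbb
Step 1: δ(s0, c) = (s0, b, R) → b[s0]cbb
Step 2: δ(s0, c) = (s0, b, R) → bb[s0]bb

No transition is defined for δ(s0, b). By convention the machine halts and rejects.

Final tape (ignoring leading/trailing blanks): bbbb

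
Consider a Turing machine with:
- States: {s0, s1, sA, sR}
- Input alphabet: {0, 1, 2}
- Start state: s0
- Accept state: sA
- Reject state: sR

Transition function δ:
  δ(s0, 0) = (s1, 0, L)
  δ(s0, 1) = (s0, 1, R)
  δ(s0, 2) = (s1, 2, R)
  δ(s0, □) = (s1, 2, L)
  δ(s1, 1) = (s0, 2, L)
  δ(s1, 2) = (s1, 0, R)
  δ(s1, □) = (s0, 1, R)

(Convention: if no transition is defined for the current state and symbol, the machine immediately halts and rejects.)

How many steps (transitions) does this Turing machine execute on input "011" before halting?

Execution trace:
Initial: [s0]011
Step 1: δ(s0, 0) = (s1, 0, L) → [s1]□011
Step 2: δ(s1, □) = (s0, 1, R) → 1[s0]011
Step 3: δ(s0, 0) = (s1, 0, L) → [s1]1011
Step 4: δ(s1, 1) = (s0, 2, L) → [s0]□2011
Step 5: δ(s0, □) = (s1, 2, L) → [s1]□22011
Step 6: δ(s1, □) = (s0, 1, R) → 1[s0]22011
Step 7: δ(s0, 2) = (s1, 2, R) → 12[s1]2011
Step 8: δ(s1, 2) = (s1, 0, R) → 120[s1]011

No transition is defined for δ(s1, 0). By convention the machine halts and rejects.

The machine executed 8 steps before halting.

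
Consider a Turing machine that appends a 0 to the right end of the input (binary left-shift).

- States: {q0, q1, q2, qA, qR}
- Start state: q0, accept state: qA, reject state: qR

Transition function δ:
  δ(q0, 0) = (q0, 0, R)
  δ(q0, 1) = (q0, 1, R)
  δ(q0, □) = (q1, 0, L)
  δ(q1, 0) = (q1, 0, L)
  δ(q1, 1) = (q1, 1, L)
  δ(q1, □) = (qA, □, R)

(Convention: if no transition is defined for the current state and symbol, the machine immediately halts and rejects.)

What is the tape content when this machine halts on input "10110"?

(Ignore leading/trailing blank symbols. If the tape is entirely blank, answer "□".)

Execution trace:
Initial: [q0]10110
Step 1: δ(q0, 1) = (q0, 1, R) → 1[q0]0110
Step 2: δ(q0, 0) = (q0, 0, R) → 10[q0]110
Step 3: δ(q0, 1) = (q0, 1, R) → 101[q0]10
Step 4: δ(q0, 1) = (q0, 1, R) → 1011[q0]0
Step 5: δ(q0, 0) = (q0, 0, R) → 10110[q0]□
Step 6: δ(q0, □) = (q1, 0, L) → 1011[q1]00
Step 7: δ(q1, 0) = (q1, 0, L) → 101[q1]100
Step 8: δ(q1, 1) = (q1, 1, L) → 10[q1]1100
Step 9: δ(q1, 1) = (q1, 1, L) → 1[q1]01100
Step 10: δ(q1, 0) = (q1, 0, L) → [q1]101100
Step 11: δ(q1, 1) = (q1, 1, L) → [q1]□101100
Step 12: δ(q1, □) = (qA, □, R) → □[qA]101100

The machine reaches the accept state qA and halts.

Final tape (ignoring leading/trailing blanks): 101100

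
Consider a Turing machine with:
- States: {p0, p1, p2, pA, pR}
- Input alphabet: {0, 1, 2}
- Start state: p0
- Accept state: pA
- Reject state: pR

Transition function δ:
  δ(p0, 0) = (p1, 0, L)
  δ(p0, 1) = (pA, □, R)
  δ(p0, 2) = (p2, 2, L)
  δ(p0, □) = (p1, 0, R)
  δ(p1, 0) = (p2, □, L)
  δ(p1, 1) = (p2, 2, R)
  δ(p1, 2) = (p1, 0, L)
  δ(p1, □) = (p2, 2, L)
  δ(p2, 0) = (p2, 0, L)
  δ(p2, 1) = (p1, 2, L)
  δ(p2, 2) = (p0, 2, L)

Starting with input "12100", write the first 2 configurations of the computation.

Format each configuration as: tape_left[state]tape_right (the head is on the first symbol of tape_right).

Transitions applied:
Step 1: δ(p0, 1) = (pA, □, R)

The first 2 configurations are:
[p0]12100 ⊢ □[pA]2100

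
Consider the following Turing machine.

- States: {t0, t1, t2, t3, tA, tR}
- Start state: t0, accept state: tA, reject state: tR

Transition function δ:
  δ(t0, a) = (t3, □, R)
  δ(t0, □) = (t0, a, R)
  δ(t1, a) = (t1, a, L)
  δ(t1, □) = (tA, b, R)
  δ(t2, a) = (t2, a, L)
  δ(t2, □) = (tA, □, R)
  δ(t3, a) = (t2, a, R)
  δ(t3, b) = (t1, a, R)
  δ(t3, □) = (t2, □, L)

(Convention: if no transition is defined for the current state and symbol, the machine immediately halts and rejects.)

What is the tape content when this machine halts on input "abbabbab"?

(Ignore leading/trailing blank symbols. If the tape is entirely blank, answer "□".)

Execution trace:
Initial: [t0]abbabbab
Step 1: δ(t0, a) = (t3, □, R) → □[t3]bbabbab
Step 2: δ(t3, b) = (t1, a, R) → □a[t1]babbab

No transition is defined for δ(t1, b). By convention the machine halts and rejects.

Final tape (ignoring leading/trailing blanks): ababbab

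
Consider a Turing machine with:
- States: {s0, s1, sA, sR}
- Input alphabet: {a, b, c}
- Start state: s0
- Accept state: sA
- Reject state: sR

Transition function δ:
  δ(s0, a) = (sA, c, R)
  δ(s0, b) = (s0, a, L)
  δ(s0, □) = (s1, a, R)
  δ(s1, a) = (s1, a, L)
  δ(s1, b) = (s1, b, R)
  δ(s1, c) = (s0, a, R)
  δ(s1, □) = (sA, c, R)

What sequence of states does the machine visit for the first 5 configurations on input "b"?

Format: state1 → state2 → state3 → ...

Execution trace:
Initial: [s0]b
Step 1: δ(s0, b) = (s0, a, L) → [s0]□a
Step 2: δ(s0, □) = (s1, a, R) → a[s1]a
Step 3: δ(s1, a) = (s1, a, L) → [s1]aa
Step 4: δ(s1, a) = (s1, a, L) → [s1]□aa

State sequence: s0 → s0 → s1 → s1 → s1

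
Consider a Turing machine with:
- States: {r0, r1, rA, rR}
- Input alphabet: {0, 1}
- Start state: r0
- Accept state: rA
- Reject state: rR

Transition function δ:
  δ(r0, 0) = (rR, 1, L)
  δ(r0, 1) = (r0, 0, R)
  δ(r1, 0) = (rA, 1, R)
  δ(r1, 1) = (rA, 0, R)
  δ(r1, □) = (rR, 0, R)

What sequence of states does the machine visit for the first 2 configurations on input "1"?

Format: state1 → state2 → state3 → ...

Execution trace:
Initial: [r0]1
Step 1: δ(r0, 1) = (r0, 0, R) → 0[r0]□

No transition is defined for δ(r0, □). By convention the machine halts and rejects.

State sequence: r0 → r0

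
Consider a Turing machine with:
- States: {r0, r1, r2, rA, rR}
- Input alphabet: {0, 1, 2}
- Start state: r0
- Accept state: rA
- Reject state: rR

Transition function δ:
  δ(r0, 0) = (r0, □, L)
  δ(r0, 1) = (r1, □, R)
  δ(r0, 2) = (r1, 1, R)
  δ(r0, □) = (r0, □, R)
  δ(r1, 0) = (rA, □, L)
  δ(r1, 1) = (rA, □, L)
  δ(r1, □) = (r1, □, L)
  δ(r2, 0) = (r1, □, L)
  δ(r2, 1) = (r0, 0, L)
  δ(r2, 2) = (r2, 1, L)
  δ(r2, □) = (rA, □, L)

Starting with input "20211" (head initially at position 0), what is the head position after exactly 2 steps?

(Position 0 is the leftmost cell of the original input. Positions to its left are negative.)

Execution trace (head position shown):
Step 0: [r0]20211  (head at position 0)
Step 1: move right → 1[r1]0211  (head at position 1)
Step 2: move left → [rA]1□211  (head at position 0)

After 2 steps, the head is at position 0.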